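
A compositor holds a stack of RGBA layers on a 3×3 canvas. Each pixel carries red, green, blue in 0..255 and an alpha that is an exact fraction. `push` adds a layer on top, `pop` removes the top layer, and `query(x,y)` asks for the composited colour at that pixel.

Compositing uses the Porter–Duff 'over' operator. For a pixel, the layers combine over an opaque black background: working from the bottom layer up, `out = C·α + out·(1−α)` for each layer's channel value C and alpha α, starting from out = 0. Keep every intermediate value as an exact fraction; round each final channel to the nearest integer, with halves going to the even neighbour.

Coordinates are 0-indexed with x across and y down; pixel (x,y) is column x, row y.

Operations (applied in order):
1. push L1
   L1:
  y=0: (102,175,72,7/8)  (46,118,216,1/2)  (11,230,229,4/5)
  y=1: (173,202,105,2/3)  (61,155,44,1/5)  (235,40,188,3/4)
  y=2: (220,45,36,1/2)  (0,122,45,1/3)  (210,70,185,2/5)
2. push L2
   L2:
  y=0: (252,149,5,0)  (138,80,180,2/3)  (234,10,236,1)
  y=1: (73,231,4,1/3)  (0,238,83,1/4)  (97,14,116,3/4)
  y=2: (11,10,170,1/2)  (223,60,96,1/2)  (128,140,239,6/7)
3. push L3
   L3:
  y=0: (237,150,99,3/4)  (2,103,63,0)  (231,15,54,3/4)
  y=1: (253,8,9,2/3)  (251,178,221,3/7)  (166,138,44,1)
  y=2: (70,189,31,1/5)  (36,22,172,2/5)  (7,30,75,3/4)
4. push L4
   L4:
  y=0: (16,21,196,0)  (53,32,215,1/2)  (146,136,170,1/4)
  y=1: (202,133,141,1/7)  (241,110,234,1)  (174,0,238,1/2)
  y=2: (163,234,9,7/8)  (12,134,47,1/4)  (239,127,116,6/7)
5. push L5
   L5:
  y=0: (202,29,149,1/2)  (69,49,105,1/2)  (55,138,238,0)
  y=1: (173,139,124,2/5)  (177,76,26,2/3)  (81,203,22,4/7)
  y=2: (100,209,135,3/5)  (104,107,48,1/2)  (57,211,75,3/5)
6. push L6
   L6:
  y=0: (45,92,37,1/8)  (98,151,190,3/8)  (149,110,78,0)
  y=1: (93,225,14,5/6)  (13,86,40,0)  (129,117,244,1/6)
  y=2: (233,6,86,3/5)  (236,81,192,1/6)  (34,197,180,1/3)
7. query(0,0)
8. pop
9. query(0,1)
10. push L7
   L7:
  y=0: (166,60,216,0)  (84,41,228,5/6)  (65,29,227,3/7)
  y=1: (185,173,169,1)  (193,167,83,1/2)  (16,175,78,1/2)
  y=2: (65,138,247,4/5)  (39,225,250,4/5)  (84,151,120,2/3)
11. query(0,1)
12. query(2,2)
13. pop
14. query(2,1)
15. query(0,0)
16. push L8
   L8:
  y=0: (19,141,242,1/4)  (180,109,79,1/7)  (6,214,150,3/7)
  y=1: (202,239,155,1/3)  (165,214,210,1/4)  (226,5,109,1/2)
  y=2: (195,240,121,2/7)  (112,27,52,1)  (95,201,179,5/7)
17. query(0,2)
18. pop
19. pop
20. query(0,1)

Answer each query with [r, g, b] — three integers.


at x=0,y=0 over L1,L2,L3,L4,L5,L6:
after L1 α=7/8: [357/4, 1225/8, 63]
after L2 α=0: [357/4, 1225/8, 63]
after L3 α=3/4: [3201/16, 4825/32, 90]
after L4 α=0: [3201/16, 4825/32, 90]
after L5 α=1/2: [6433/32, 5753/64, 239/2]
after L6 α=1/8: [46471/256, 46159/512, 1747/16]
→ [182, 90, 109]

at x=0,y=1 over L1,L2,L3,L4,L5:
after L1 α=2/3: [346/3, 404/3, 70]
after L2 α=1/3: [911/9, 1501/9, 48]
after L3 α=2/3: [5465/27, 1645/27, 22]
after L4 α=1/7: [12748/63, 641/9, 39]
after L5 α=2/5: [20014/105, 295/3, 73]
rounded: [191, 98, 73]

(0,1) stack=L1,L2,L3,L4,L5,L7; from [0,0,0]:
L1 α=2/3: [346/3, 404/3, 70]
L2 α=1/3: [911/9, 1501/9, 48]
L3 α=2/3: [5465/27, 1645/27, 22]
L4 α=1/7: [12748/63, 641/9, 39]
L5 α=2/5: [20014/105, 295/3, 73]
L7 α=1: [185, 173, 169]
→ [185, 173, 169]

at x=2,y=2 over L1,L2,L3,L4,L5,L7:
+L1 (α=2/5) → [84, 28, 74]
+L2 (α=6/7) → [852/7, 124, 1508/7]
+L3 (α=3/4) → [999/28, 107/2, 3083/28]
+L4 (α=6/7) → [41151/196, 233/2, 22571/196]
+L5 (α=3/5) → [57909/490, 866/5, 44621/490]
+L7 (α=2/3) → [46743/490, 792/5, 162221/1470]
rounded: [95, 158, 110]

at x=2,y=1 over L1,L2,L3,L4,L5:
L1 α=3/4: [705/4, 30, 141]
L2 α=3/4: [1869/16, 18, 489/4]
L3 α=1: [166, 138, 44]
L4 α=1/2: [170, 69, 141]
L5 α=4/7: [834/7, 1019/7, 73]
→ [119, 146, 73]

at x=0,y=0 over L1,L2,L3,L4,L5:
+L1 (α=7/8) → [357/4, 1225/8, 63]
+L2 (α=0) → [357/4, 1225/8, 63]
+L3 (α=3/4) → [3201/16, 4825/32, 90]
+L4 (α=0) → [3201/16, 4825/32, 90]
+L5 (α=1/2) → [6433/32, 5753/64, 239/2]
rounded: [201, 90, 120]

query (0,2) [L1,L2,L3,L4,L5,L8] — begin 0,0,0
+L1 (α=1/2) → [110, 45/2, 18]
+L2 (α=1/2) → [121/2, 65/4, 94]
+L3 (α=1/5) → [312/5, 254/5, 407/5]
+L4 (α=7/8) → [6017/40, 2111/10, 361/20]
+L5 (α=3/5) → [12017/100, 5246/25, 4411/50]
+L8 (α=2/7) → [2831/20, 7646/35, 6831/70]
= [142, 218, 98]

(0,1) stack=L1,L2,L3,L4; from [0,0,0]:
L1 α=2/3: [346/3, 404/3, 70]
L2 α=1/3: [911/9, 1501/9, 48]
L3 α=2/3: [5465/27, 1645/27, 22]
L4 α=1/7: [12748/63, 641/9, 39]
→ [202, 71, 39]


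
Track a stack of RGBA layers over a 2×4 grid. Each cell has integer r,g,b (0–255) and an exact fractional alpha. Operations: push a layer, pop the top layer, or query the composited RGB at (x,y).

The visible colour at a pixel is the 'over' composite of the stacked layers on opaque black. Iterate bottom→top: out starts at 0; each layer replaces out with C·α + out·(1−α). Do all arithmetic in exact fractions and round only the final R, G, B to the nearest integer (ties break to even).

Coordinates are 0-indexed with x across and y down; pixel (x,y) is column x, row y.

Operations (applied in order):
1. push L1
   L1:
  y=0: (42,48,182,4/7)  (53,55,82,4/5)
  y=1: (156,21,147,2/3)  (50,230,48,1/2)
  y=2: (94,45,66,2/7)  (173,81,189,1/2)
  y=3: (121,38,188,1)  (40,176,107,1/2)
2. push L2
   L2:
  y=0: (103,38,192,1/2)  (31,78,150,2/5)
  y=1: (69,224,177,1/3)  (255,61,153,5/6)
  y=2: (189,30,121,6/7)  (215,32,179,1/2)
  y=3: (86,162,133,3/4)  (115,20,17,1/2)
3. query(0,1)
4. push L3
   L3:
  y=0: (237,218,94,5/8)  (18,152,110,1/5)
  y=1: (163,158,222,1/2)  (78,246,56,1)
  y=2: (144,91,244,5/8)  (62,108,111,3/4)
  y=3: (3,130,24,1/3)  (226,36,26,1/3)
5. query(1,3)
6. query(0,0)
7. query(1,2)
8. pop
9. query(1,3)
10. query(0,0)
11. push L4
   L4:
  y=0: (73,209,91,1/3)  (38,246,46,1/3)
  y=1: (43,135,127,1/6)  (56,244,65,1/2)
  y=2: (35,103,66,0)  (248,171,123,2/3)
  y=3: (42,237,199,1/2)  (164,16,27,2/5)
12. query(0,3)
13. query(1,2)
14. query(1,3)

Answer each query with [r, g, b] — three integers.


at x=0,y=1 over L1,L2:
+L1 (α=2/3) → [104, 14, 98]
+L2 (α=1/3) → [277/3, 84, 373/3]
rounded: [92, 84, 124]

at x=1,y=3 over L1,L2,L3:
L1 α=1/2: [20, 88, 107/2]
L2 α=1/2: [135/2, 54, 141/4]
L3 α=1/3: [361/3, 48, 193/6]
→ [120, 48, 32]

query (0,0) [L1,L2,L3] — begin 0,0,0
L1 α=4/7: [24, 192/7, 104]
L2 α=1/2: [127/2, 229/7, 148]
L3 α=5/8: [2751/16, 8317/56, 457/4]
→ [172, 149, 114]

query (1,2) [L1,L2,L3] — begin 0,0,0
after L1 α=1/2: [173/2, 81/2, 189/2]
after L2 α=1/2: [603/4, 145/4, 547/4]
after L3 α=3/4: [1347/16, 1441/16, 1879/16]
→ [84, 90, 117]

(1,3) stack=L1,L2; from [0,0,0]:
+L1 (α=1/2) → [20, 88, 107/2]
+L2 (α=1/2) → [135/2, 54, 141/4]
rounded: [68, 54, 35]

query (0,0) [L1,L2] — begin 0,0,0
L1 α=4/7: [24, 192/7, 104]
L2 α=1/2: [127/2, 229/7, 148]
→ [64, 33, 148]

query (0,3) [L1,L2,L4] — begin 0,0,0
L1 α=1: [121, 38, 188]
L2 α=3/4: [379/4, 131, 587/4]
L4 α=1/2: [547/8, 184, 1383/8]
= [68, 184, 173]

(1,2) stack=L1,L2,L4; from [0,0,0]:
L1 α=1/2: [173/2, 81/2, 189/2]
L2 α=1/2: [603/4, 145/4, 547/4]
L4 α=2/3: [2587/12, 1513/12, 1531/12]
rounded: [216, 126, 128]

(1,3) stack=L1,L2,L4; from [0,0,0]:
L1 α=1/2: [20, 88, 107/2]
L2 α=1/2: [135/2, 54, 141/4]
L4 α=2/5: [1061/10, 194/5, 639/20]
→ [106, 39, 32]


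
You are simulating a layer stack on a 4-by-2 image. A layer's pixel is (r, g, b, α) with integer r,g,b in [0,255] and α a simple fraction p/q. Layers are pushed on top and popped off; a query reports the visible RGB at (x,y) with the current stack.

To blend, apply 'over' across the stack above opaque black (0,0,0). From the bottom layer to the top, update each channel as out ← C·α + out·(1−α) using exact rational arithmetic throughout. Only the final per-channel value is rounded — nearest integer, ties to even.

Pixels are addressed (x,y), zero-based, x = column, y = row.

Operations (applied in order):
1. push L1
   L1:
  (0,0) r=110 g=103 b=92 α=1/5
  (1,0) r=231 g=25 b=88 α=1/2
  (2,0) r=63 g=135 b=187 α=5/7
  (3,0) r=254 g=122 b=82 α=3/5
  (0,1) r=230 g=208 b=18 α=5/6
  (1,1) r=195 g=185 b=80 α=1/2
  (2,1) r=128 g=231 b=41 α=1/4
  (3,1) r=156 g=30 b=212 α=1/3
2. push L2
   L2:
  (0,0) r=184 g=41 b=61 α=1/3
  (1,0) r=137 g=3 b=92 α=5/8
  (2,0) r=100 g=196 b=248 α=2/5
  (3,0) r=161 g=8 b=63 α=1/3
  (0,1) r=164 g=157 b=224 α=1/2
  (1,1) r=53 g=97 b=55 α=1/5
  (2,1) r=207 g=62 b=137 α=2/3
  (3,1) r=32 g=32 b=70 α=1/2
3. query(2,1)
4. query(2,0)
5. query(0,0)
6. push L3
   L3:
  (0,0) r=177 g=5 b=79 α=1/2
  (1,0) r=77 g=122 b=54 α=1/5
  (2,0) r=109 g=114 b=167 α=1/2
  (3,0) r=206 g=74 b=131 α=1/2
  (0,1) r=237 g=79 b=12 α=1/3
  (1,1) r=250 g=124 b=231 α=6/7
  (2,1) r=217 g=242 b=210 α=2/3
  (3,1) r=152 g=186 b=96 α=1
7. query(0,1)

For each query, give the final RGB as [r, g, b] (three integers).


at x=2,y=1 over L1,L2:
after L1 α=1/4: [32, 231/4, 41/4]
after L2 α=2/3: [446/3, 727/12, 379/4]
→ [149, 61, 95]

(2,0) stack=L1,L2; from [0,0,0]:
L1 α=5/7: [45, 675/7, 935/7]
L2 α=2/5: [67, 4769/35, 6277/35]
rounded: [67, 136, 179]

(0,0) stack=L1,L2; from [0,0,0]:
+L1 (α=1/5) → [22, 103/5, 92/5]
+L2 (α=1/3) → [76, 137/5, 163/5]
rounded: [76, 27, 33]

query (0,1) [L1,L2,L3] — begin 0,0,0
+L1 (α=5/6) → [575/3, 520/3, 15]
+L2 (α=1/2) → [1067/6, 991/6, 239/2]
+L3 (α=1/3) → [1778/9, 1228/9, 251/3]
= [198, 136, 84]


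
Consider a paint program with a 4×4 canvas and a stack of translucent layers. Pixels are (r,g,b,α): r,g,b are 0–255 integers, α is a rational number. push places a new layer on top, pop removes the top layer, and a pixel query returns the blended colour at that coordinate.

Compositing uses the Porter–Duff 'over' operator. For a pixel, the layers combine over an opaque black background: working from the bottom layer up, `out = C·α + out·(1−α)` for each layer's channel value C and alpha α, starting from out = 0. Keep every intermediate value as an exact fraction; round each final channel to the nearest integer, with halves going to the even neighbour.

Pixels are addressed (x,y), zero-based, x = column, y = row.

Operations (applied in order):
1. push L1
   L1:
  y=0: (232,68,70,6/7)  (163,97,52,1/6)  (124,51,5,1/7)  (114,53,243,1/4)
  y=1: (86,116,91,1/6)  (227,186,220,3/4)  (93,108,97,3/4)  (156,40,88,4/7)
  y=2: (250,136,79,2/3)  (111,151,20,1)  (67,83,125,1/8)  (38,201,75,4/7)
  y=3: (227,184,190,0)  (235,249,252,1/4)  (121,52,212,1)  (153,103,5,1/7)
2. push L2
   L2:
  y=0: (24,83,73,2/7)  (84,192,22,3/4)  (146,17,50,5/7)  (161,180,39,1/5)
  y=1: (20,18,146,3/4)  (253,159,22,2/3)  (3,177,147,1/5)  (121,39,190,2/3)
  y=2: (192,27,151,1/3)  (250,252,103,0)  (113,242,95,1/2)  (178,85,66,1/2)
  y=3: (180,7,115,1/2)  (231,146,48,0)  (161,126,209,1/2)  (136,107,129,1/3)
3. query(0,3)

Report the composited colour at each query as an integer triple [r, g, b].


at x=0,y=3 over L1,L2:
after L1 α=0: [0, 0, 0]
after L2 α=1/2: [90, 7/2, 115/2]
→ [90, 4, 58]


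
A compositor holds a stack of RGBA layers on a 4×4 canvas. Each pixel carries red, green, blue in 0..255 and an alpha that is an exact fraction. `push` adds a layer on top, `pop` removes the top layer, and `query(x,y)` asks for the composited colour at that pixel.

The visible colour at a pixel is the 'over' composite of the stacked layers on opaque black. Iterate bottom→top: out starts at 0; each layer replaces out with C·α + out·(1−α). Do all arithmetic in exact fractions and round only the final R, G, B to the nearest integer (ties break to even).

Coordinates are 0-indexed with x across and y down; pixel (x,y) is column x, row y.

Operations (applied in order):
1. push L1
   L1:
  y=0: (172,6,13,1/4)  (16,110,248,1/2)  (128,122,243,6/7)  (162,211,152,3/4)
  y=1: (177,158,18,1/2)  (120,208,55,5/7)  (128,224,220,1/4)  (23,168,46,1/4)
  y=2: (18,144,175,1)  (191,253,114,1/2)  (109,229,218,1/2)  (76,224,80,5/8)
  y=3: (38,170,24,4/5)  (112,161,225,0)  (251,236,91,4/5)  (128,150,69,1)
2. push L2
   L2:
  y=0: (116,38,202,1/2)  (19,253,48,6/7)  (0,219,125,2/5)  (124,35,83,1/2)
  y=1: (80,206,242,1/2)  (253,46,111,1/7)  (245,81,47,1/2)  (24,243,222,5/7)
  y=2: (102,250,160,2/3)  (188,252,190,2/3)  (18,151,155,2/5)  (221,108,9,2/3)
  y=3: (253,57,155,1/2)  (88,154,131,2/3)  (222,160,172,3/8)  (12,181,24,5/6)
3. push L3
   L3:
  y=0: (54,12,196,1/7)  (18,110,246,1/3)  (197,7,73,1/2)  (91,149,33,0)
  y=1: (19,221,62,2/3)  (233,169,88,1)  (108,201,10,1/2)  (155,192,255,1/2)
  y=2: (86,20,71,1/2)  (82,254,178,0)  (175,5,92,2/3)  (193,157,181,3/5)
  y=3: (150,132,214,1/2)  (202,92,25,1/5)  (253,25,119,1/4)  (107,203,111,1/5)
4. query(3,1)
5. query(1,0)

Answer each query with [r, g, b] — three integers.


query (3,1) [L1,L2,L3] — begin 0,0,0
after L1 α=1/4: [23/4, 42, 23/2]
after L2 α=5/7: [263/14, 1299/7, 1133/7]
after L3 α=1/2: [2433/28, 2643/14, 1459/7]
→ [87, 189, 208]

(1,0) stack=L1,L2,L3; from [0,0,0]:
L1 α=1/2: [8, 55, 124]
L2 α=6/7: [122/7, 1573/7, 412/7]
L3 α=1/3: [370/21, 3916/21, 2546/21]
rounded: [18, 186, 121]


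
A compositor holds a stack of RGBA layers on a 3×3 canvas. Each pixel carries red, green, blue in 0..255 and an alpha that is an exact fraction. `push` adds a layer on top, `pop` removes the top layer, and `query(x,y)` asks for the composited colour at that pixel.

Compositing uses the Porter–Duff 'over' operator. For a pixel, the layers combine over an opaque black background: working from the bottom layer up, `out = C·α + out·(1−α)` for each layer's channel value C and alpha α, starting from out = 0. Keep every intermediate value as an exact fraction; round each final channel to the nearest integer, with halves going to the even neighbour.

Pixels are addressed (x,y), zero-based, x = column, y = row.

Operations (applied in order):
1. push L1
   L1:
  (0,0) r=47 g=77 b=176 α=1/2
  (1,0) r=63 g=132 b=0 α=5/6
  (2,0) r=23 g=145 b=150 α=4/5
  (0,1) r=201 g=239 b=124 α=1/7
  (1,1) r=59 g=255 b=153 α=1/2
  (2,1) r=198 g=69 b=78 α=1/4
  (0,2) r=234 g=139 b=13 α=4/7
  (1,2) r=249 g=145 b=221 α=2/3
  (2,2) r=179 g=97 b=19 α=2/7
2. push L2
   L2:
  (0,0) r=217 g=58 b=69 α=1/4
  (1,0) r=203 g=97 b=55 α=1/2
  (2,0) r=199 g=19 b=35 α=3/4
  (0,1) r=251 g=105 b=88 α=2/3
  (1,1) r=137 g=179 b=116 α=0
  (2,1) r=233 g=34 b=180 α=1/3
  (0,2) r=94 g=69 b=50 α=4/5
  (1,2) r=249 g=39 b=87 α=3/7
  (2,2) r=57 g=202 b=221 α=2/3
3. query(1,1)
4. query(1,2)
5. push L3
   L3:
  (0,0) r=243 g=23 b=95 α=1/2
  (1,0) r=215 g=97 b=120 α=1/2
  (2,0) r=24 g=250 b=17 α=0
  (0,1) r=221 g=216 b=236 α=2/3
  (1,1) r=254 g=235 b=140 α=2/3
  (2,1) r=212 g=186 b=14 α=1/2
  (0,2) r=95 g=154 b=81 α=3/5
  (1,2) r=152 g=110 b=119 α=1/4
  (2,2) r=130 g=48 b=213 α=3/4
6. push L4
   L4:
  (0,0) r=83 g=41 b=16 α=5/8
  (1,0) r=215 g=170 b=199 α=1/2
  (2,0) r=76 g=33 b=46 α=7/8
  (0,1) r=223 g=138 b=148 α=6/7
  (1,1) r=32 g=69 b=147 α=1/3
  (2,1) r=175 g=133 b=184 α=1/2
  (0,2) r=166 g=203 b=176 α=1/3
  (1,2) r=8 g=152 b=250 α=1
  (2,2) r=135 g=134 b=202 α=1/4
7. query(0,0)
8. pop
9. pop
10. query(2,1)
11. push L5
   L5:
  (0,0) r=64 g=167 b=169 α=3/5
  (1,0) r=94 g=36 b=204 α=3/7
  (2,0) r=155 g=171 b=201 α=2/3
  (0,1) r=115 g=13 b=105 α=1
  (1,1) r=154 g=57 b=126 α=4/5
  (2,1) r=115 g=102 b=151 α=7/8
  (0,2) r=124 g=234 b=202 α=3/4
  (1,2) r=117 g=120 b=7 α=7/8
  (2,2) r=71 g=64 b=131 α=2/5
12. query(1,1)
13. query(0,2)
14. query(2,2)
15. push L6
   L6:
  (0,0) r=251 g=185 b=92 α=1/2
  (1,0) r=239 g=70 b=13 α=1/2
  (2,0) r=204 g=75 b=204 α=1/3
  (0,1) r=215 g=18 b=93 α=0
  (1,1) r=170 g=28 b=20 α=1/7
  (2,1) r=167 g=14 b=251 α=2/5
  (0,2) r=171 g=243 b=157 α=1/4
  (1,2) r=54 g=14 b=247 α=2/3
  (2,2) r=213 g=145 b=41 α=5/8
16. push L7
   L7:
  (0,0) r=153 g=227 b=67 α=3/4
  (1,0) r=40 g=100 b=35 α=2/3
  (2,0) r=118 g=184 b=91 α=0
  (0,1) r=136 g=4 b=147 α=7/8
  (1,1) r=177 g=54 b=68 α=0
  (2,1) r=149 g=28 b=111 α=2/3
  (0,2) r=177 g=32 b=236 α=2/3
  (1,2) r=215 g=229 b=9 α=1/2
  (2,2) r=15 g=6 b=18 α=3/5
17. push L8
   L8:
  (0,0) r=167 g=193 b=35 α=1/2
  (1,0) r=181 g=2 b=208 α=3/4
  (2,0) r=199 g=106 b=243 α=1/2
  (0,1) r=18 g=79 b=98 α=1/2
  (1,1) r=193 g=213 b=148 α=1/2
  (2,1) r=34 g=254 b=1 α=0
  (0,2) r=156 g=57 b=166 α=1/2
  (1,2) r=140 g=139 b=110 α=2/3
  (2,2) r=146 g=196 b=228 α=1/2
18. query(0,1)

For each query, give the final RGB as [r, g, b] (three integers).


(1,1) stack=L1,L2; from [0,0,0]:
after L1 α=1/2: [59/2, 255/2, 153/2]
after L2 α=0: [59/2, 255/2, 153/2]
rounded: [30, 128, 76]

at x=1,y=2 over L1,L2:
L1 α=2/3: [166, 290/3, 442/3]
L2 α=3/7: [1411/7, 1511/21, 2551/21]
rounded: [202, 72, 121]

(0,0) stack=L1,L2,L3,L4; from [0,0,0]:
+L1 (α=1/2) → [47/2, 77/2, 88]
+L2 (α=1/4) → [575/8, 347/8, 333/4]
+L3 (α=1/2) → [2519/16, 531/16, 713/8]
+L4 (α=5/8) → [14197/128, 4873/128, 2779/64]
→ [111, 38, 43]

at x=2,y=1 over L1,L2:
+L1 (α=1/4) → [99/2, 69/4, 39/2]
+L2 (α=1/3) → [332/3, 137/6, 73]
rounded: [111, 23, 73]

at x=1,y=1 over L1,L2,L5:
after L1 α=1/2: [59/2, 255/2, 153/2]
after L2 α=0: [59/2, 255/2, 153/2]
after L5 α=4/5: [1291/10, 711/10, 1161/10]
rounded: [129, 71, 116]

(0,2) stack=L1,L2,L5; from [0,0,0]:
+L1 (α=4/7) → [936/7, 556/7, 52/7]
+L2 (α=4/5) → [3568/35, 2488/35, 1452/35]
+L5 (α=3/4) → [4147/35, 13529/70, 11331/70]
→ [118, 193, 162]

(2,2) stack=L1,L2,L5; from [0,0,0]:
+L1 (α=2/7) → [358/7, 194/7, 38/7]
+L2 (α=2/3) → [1156/21, 3022/21, 1044/7]
+L5 (α=2/5) → [430/7, 3918/35, 4966/35]
rounded: [61, 112, 142]

at x=0,y=1 over L1,L2,L5,L6,L7,L8:
+L1 (α=1/7) → [201/7, 239/7, 124/7]
+L2 (α=2/3) → [3715/21, 1709/21, 452/7]
+L5 (α=1) → [115, 13, 105]
+L6 (α=0) → [115, 13, 105]
+L7 (α=7/8) → [1067/8, 41/8, 567/4]
+L8 (α=1/2) → [1211/16, 673/16, 959/8]
= [76, 42, 120]


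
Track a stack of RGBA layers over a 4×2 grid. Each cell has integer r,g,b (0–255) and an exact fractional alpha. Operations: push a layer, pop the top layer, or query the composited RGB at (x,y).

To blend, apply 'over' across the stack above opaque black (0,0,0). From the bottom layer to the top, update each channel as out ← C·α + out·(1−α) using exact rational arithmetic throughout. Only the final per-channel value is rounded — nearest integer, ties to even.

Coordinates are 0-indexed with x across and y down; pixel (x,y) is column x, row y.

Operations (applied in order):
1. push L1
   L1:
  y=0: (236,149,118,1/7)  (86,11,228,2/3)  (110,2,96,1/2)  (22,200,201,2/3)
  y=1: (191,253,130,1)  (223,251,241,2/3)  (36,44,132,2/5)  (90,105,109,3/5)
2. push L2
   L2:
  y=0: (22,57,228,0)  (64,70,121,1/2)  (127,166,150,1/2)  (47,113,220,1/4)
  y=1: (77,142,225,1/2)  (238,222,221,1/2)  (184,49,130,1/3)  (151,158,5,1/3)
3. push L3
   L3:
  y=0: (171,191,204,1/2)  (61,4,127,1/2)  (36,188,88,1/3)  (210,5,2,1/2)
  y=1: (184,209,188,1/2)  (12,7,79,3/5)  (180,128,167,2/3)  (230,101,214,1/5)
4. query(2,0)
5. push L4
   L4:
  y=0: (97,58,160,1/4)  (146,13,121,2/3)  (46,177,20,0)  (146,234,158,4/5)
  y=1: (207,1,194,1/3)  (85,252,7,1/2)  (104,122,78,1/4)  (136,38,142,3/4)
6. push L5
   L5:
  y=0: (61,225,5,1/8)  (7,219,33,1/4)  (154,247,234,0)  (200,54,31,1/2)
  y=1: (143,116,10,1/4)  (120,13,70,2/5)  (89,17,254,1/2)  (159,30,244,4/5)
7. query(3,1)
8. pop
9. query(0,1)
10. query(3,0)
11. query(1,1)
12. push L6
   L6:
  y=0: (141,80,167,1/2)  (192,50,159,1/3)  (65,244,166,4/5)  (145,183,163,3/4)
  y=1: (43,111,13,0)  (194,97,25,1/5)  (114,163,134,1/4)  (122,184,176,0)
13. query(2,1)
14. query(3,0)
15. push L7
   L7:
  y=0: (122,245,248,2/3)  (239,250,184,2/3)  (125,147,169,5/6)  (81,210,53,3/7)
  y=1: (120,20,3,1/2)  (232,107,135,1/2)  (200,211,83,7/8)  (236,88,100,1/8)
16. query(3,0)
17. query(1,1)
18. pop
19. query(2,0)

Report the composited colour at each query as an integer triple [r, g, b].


(2,0) stack=L1,L2,L3; from [0,0,0]:
L1 α=1/2: [55, 1, 48]
L2 α=1/2: [91, 167/2, 99]
L3 α=1/3: [218/3, 355/3, 286/3]
= [73, 118, 95]

query (3,1) [L1,L2,L3,L4,L5] — begin 0,0,0
after L1 α=3/5: [54, 63, 327/5]
after L2 α=1/3: [259/3, 284/3, 679/15]
after L3 α=1/5: [1726/15, 1439/15, 5926/75]
after L4 α=3/4: [3923/30, 3149/60, 9469/75]
after L5 α=4/5: [23003/150, 10349/300, 82669/375]
rounded: [153, 34, 220]

query (0,1) [L1,L2,L3,L4] — begin 0,0,0
L1 α=1: [191, 253, 130]
L2 α=1/2: [134, 395/2, 355/2]
L3 α=1/2: [159, 813/4, 731/4]
L4 α=1/3: [175, 815/6, 373/2]
= [175, 136, 186]

query (3,0) [L1,L2,L3,L4] — begin 0,0,0
L1 α=2/3: [44/3, 400/3, 134]
L2 α=1/4: [91/4, 513/4, 311/2]
L3 α=1/2: [931/8, 533/8, 315/4]
L4 α=4/5: [5603/40, 8021/40, 2843/20]
→ [140, 201, 142]

(1,1) stack=L1,L2,L3,L4; from [0,0,0]:
L1 α=2/3: [446/3, 502/3, 482/3]
L2 α=1/2: [580/3, 584/3, 1145/6]
L3 α=3/5: [1268/15, 1231/15, 1856/15]
L4 α=1/2: [2543/30, 5011/30, 1961/30]
= [85, 167, 65]

query (2,1) [L1,L2,L3,L4,L6] — begin 0,0,0
+L1 (α=2/5) → [72/5, 88/5, 264/5]
+L2 (α=1/3) → [1064/15, 421/15, 1178/15]
+L3 (α=2/3) → [6464/45, 4261/45, 6188/45]
+L4 (α=1/4) → [2006/15, 6091/60, 3679/30]
+L6 (α=1/4) → [644/5, 9351/80, 5019/40]
→ [129, 117, 125]

at x=3,y=0 over L1,L2,L3,L4,L6:
+L1 (α=2/3) → [44/3, 400/3, 134]
+L2 (α=1/4) → [91/4, 513/4, 311/2]
+L3 (α=1/2) → [931/8, 533/8, 315/4]
+L4 (α=4/5) → [5603/40, 8021/40, 2843/20]
+L6 (α=3/4) → [23003/160, 29981/160, 12623/80]
= [144, 187, 158]

(3,0) stack=L1,L2,L3,L4,L6,L7; from [0,0,0]:
+L1 (α=2/3) → [44/3, 400/3, 134]
+L2 (α=1/4) → [91/4, 513/4, 311/2]
+L3 (α=1/2) → [931/8, 533/8, 315/4]
+L4 (α=4/5) → [5603/40, 8021/40, 2843/20]
+L6 (α=3/4) → [23003/160, 29981/160, 12623/80]
+L7 (α=3/7) → [32723/280, 7883/40, 15803/140]
→ [117, 197, 113]

at x=1,y=1 over L1,L2,L3,L4,L6,L7:
L1 α=2/3: [446/3, 502/3, 482/3]
L2 α=1/2: [580/3, 584/3, 1145/6]
L3 α=3/5: [1268/15, 1231/15, 1856/15]
L4 α=1/2: [2543/30, 5011/30, 1961/30]
L6 α=1/5: [7996/75, 11477/75, 4297/75]
L7 α=1/2: [12698/75, 9751/75, 7211/75]
→ [169, 130, 96]

(2,0) stack=L1,L2,L3,L4,L6; from [0,0,0]:
L1 α=1/2: [55, 1, 48]
L2 α=1/2: [91, 167/2, 99]
L3 α=1/3: [218/3, 355/3, 286/3]
L4 α=0: [218/3, 355/3, 286/3]
L6 α=4/5: [998/15, 3283/15, 2278/15]
rounded: [67, 219, 152]


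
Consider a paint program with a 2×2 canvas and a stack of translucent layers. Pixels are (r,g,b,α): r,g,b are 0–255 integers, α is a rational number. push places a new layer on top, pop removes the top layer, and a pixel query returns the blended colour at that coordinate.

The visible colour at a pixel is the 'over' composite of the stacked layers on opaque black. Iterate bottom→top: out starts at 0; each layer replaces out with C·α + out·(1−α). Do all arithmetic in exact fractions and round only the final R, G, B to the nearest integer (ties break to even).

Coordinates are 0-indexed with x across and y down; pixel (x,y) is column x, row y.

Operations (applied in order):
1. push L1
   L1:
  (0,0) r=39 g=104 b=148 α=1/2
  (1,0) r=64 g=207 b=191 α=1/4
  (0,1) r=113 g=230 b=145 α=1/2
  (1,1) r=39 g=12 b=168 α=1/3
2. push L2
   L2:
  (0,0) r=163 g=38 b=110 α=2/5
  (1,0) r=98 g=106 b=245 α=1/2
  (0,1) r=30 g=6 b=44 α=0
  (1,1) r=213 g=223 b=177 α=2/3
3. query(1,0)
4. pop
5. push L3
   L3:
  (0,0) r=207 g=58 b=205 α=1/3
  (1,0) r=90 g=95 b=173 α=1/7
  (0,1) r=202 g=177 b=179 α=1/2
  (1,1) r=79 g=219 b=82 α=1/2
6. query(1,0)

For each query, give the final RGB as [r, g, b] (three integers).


at x=1,y=0 over L1,L2:
L1 α=1/4: [16, 207/4, 191/4]
L2 α=1/2: [57, 631/8, 1171/8]
rounded: [57, 79, 146]

at x=1,y=0 over L1,L3:
+L1 (α=1/4) → [16, 207/4, 191/4]
+L3 (α=1/7) → [186/7, 811/14, 919/14]
= [27, 58, 66]


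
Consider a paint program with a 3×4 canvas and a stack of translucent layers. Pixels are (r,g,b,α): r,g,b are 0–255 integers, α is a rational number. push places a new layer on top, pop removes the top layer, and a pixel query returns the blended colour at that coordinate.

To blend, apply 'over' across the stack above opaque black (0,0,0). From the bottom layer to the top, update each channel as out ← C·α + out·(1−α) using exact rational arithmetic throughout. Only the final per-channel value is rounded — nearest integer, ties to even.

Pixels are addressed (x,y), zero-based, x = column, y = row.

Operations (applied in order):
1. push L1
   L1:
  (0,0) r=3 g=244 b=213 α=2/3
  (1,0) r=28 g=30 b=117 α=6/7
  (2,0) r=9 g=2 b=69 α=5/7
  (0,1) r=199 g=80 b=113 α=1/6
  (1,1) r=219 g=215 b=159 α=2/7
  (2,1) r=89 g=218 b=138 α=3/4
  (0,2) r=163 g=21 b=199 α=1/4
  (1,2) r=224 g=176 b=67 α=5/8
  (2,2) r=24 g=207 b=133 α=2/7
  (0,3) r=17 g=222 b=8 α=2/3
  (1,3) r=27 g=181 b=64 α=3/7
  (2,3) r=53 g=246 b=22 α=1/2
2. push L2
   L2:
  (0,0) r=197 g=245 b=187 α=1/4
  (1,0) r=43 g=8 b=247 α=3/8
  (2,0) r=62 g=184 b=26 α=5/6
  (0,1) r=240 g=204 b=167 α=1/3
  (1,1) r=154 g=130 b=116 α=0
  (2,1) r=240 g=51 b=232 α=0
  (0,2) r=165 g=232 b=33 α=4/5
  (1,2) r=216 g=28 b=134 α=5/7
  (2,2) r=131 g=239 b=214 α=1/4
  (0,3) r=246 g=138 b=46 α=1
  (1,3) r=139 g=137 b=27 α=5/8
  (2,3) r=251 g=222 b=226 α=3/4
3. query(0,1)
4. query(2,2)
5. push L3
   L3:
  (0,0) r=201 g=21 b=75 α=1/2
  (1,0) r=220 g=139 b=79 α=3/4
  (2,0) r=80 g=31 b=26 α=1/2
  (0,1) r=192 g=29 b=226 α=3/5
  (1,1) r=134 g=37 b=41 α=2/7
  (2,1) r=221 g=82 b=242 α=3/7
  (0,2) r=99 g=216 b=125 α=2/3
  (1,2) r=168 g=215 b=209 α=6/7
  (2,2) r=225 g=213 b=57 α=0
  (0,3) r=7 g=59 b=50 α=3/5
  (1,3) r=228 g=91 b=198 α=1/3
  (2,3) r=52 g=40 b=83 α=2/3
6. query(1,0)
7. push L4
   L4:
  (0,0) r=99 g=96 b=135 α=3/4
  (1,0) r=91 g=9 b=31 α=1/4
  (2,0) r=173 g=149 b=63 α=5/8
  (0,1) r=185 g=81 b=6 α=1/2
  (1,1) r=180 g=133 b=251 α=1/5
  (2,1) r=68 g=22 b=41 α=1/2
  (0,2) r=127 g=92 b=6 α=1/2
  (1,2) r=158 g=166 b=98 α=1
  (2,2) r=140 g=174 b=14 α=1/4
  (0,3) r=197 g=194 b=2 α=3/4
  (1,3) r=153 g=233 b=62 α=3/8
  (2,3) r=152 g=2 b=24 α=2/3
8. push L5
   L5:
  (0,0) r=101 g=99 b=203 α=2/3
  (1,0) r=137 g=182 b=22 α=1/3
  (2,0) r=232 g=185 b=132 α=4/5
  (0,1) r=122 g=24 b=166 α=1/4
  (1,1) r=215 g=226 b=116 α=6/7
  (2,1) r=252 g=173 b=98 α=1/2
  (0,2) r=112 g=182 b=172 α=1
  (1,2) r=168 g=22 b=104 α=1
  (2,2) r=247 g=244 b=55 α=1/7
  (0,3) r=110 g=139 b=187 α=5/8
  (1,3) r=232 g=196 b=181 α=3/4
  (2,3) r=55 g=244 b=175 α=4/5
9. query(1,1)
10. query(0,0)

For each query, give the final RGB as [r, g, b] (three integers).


query (0,1) [L1,L2] — begin 0,0,0
+L1 (α=1/6) → [199/6, 40/3, 113/6]
+L2 (α=1/3) → [919/9, 692/9, 614/9]
rounded: [102, 77, 68]

query (2,2) [L1,L2] — begin 0,0,0
L1 α=2/7: [48/7, 414/7, 38]
L2 α=1/4: [1061/28, 2915/28, 82]
rounded: [38, 104, 82]

(1,0) stack=L1,L2,L3; from [0,0,0]:
+L1 (α=6/7) → [24, 180/7, 702/7]
+L2 (α=3/8) → [249/8, 267/14, 8697/56]
+L3 (α=3/4) → [5529/32, 6105/56, 21969/224]
→ [173, 109, 98]

at x=1,y=1 over L1,L2,L3,L4,L5:
after L1 α=2/7: [438/7, 430/7, 318/7]
after L2 α=0: [438/7, 430/7, 318/7]
after L3 α=2/7: [4066/49, 2668/49, 2164/49]
after L4 α=1/5: [25084/245, 17189/245, 4191/49]
after L5 α=6/7: [341134/1715, 349409/1715, 38295/343]
= [199, 204, 112]

(0,0) stack=L1,L2,L3,L4,L5; from [0,0,0]:
+L1 (α=2/3) → [2, 488/3, 142]
+L2 (α=1/4) → [203/4, 733/4, 613/4]
+L3 (α=1/2) → [1007/8, 817/8, 913/8]
+L4 (α=3/4) → [3383/32, 3121/32, 4153/32]
+L5 (α=2/3) → [9847/96, 9457/96, 5715/32]
= [103, 99, 179]


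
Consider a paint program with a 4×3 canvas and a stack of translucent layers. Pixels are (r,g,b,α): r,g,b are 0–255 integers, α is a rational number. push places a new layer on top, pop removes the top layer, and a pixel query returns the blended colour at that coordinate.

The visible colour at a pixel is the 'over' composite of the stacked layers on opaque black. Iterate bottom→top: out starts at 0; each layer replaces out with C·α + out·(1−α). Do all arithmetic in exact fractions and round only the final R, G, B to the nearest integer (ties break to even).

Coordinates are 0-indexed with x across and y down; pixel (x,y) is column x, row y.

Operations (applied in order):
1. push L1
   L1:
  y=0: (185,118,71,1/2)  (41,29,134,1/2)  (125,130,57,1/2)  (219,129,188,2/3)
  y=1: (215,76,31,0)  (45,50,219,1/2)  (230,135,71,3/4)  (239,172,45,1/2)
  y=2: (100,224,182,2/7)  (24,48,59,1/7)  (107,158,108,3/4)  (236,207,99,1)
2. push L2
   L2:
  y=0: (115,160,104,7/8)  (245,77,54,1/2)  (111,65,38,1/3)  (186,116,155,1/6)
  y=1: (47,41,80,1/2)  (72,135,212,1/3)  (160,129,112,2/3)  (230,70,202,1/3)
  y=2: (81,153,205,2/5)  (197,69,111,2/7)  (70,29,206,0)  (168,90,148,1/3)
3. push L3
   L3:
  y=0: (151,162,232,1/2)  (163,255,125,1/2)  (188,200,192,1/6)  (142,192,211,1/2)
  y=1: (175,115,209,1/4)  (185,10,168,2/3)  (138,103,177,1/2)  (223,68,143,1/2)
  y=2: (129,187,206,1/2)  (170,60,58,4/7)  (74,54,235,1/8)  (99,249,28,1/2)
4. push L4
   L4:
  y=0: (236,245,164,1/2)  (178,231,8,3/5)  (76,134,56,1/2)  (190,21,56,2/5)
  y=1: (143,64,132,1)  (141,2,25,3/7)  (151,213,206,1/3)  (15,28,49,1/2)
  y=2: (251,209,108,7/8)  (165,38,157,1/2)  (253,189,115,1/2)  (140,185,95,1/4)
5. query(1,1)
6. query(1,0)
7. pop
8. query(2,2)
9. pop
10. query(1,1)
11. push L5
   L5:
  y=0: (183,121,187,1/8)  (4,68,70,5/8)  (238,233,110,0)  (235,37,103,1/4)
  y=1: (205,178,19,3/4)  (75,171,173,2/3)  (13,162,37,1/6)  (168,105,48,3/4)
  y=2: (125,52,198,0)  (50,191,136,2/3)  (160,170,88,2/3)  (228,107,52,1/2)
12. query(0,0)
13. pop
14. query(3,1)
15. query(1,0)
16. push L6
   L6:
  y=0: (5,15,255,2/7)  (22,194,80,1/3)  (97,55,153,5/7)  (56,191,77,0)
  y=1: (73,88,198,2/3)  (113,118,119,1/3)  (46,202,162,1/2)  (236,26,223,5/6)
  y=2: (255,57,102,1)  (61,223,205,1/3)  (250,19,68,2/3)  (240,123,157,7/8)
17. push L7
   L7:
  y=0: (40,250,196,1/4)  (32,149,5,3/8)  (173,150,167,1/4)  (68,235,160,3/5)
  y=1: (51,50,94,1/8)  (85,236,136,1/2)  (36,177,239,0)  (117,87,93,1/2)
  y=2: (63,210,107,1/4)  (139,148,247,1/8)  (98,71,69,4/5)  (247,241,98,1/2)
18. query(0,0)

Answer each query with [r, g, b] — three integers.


(1,1) stack=L1,L2,L3,L4; from [0,0,0]:
after L1 α=1/2: [45/2, 25, 219/2]
after L2 α=1/3: [39, 185/3, 431/3]
after L3 α=2/3: [409/3, 245/9, 1439/9]
after L4 α=3/7: [415/3, 1034/63, 6431/63]
rounded: [138, 16, 102]

at x=1,y=0 over L1,L2,L3,L4:
+L1 (α=1/2) → [41/2, 29/2, 67]
+L2 (α=1/2) → [531/4, 183/4, 121/2]
+L3 (α=1/2) → [1183/8, 1203/8, 371/4]
+L4 (α=3/5) → [3319/20, 795/4, 419/10]
= [166, 199, 42]

at x=2,y=2 over L1,L2,L3:
L1 α=3/4: [321/4, 237/2, 81]
L2 α=0: [321/4, 237/2, 81]
L3 α=1/8: [2543/32, 1767/16, 401/4]
= [79, 110, 100]

at x=1,y=1 over L1,L2:
+L1 (α=1/2) → [45/2, 25, 219/2]
+L2 (α=1/3) → [39, 185/3, 431/3]
→ [39, 62, 144]

query (0,0) [L1,L2,L5] — begin 0,0,0
after L1 α=1/2: [185/2, 59, 71/2]
after L2 α=7/8: [1795/16, 1179/8, 1527/16]
after L5 α=1/8: [15493/128, 9221/64, 13681/128]
= [121, 144, 107]

query (3,1) [L1,L2] — begin 0,0,0
+L1 (α=1/2) → [239/2, 86, 45/2]
+L2 (α=1/3) → [469/3, 242/3, 247/3]
rounded: [156, 81, 82]

at x=1,y=0 over L1,L2:
+L1 (α=1/2) → [41/2, 29/2, 67]
+L2 (α=1/2) → [531/4, 183/4, 121/2]
rounded: [133, 46, 60]

query (0,0) [L1,L2,L6,L7] — begin 0,0,0
after L1 α=1/2: [185/2, 59, 71/2]
after L2 α=7/8: [1795/16, 1179/8, 1527/16]
after L6 α=2/7: [1305/16, 6135/56, 15795/112]
after L7 α=1/4: [4555/64, 32405/224, 69337/448]
= [71, 145, 155]


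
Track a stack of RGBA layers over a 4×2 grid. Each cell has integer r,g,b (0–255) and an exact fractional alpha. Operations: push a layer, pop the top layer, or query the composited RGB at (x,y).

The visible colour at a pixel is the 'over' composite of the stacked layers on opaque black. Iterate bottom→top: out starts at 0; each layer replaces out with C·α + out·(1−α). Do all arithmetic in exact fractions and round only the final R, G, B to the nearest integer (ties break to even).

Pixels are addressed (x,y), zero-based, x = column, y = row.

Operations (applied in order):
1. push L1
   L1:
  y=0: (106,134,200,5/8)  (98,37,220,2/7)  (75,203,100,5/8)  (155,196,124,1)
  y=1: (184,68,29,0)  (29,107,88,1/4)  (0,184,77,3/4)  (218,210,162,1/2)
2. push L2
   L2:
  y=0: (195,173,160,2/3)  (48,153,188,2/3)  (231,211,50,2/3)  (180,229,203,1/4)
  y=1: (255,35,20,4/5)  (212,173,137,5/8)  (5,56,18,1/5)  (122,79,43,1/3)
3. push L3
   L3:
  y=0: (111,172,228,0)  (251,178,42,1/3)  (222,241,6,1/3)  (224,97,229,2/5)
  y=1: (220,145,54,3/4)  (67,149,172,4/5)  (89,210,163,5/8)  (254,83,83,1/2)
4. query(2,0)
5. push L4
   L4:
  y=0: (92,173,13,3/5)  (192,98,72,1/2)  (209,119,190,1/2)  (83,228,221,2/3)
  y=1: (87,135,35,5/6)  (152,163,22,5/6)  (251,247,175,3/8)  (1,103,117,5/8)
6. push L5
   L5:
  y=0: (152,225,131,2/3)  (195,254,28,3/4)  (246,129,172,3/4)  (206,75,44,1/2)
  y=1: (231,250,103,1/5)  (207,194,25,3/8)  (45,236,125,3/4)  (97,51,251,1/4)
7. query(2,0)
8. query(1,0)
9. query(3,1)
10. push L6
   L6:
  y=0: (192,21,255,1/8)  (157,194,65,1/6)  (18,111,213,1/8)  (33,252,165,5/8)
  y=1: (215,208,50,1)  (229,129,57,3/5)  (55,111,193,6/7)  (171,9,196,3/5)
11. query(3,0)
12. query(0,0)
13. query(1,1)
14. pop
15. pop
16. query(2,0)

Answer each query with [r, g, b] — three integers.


query (2,0) [L1,L2,L3] — begin 0,0,0
L1 α=5/8: [375/8, 1015/8, 125/2]
L2 α=2/3: [1357/8, 4391/24, 325/6]
L3 α=1/3: [2245/12, 7283/36, 343/9]
→ [187, 202, 38]

query (2,0) [L1,L2,L3,L4,L5] — begin 0,0,0
after L1 α=5/8: [375/8, 1015/8, 125/2]
after L2 α=2/3: [1357/8, 4391/24, 325/6]
after L3 α=1/3: [2245/12, 7283/36, 343/9]
after L4 α=1/2: [4753/24, 11567/72, 2053/18]
after L5 α=3/4: [22465/96, 39431/288, 11341/72]
rounded: [234, 137, 158]

(1,0) stack=L1,L2,L3,L4,L5; from [0,0,0]:
after L1 α=2/7: [28, 74/7, 440/7]
after L2 α=2/3: [124/3, 2216/21, 1024/7]
after L3 α=1/3: [1001/9, 8170/63, 2342/21]
after L4 α=1/2: [2729/18, 7172/63, 1927/21]
after L5 α=3/4: [13259/72, 27589/126, 3691/84]
rounded: [184, 219, 44]

query (3,1) [L1,L2,L3,L4,L5] — begin 0,0,0
+L1 (α=1/2) → [109, 105, 81]
+L2 (α=1/3) → [340/3, 289/3, 205/3]
+L3 (α=1/2) → [551/3, 269/3, 227/3]
+L4 (α=5/8) → [139/2, 98, 203/2]
+L5 (α=1/4) → [611/8, 345/4, 1111/8]
= [76, 86, 139]

at x=3,y=0 over L1,L2,L3,L4,L5,L6:
L1 α=1: [155, 196, 124]
L2 α=1/4: [645/4, 817/4, 575/4]
L3 α=2/5: [3727/20, 3227/20, 3557/20]
L4 α=2/3: [2349/20, 12347/60, 12397/60]
L5 α=1/2: [6469/40, 16847/120, 15037/120]
L6 α=5/8: [26007/320, 67247/320, 48037/320]
rounded: [81, 210, 150]

(0,0) stack=L1,L2,L3,L4,L5,L6; from [0,0,0]:
L1 α=5/8: [265/4, 335/4, 125]
L2 α=2/3: [1825/12, 573/4, 445/3]
L3 α=0: [1825/12, 573/4, 445/3]
L4 α=3/5: [3481/30, 1611/10, 1007/15]
L5 α=2/3: [12601/90, 2037/10, 4937/45]
L6 α=1/8: [105487/720, 14469/80, 23017/180]
= [147, 181, 128]

(1,1) stack=L1,L2,L3,L4,L5,L6; from [0,0,0]:
after L1 α=1/4: [29/4, 107/4, 22]
after L2 α=5/8: [4327/32, 3781/32, 751/8]
after L3 α=4/5: [12903/160, 22853/160, 1251/8]
after L4 α=5/6: [134503/960, 153253/960, 2131/48]
after L5 α=3/8: [253735/1536, 264997/1536, 14255/384]
after L6 α=3/5: [781351/3840, 562213/3840, 47087/960]
= [203, 146, 49]

query (2,0) [L1,L2,L3,L4] — begin 0,0,0
+L1 (α=5/8) → [375/8, 1015/8, 125/2]
+L2 (α=2/3) → [1357/8, 4391/24, 325/6]
+L3 (α=1/3) → [2245/12, 7283/36, 343/9]
+L4 (α=1/2) → [4753/24, 11567/72, 2053/18]
rounded: [198, 161, 114]


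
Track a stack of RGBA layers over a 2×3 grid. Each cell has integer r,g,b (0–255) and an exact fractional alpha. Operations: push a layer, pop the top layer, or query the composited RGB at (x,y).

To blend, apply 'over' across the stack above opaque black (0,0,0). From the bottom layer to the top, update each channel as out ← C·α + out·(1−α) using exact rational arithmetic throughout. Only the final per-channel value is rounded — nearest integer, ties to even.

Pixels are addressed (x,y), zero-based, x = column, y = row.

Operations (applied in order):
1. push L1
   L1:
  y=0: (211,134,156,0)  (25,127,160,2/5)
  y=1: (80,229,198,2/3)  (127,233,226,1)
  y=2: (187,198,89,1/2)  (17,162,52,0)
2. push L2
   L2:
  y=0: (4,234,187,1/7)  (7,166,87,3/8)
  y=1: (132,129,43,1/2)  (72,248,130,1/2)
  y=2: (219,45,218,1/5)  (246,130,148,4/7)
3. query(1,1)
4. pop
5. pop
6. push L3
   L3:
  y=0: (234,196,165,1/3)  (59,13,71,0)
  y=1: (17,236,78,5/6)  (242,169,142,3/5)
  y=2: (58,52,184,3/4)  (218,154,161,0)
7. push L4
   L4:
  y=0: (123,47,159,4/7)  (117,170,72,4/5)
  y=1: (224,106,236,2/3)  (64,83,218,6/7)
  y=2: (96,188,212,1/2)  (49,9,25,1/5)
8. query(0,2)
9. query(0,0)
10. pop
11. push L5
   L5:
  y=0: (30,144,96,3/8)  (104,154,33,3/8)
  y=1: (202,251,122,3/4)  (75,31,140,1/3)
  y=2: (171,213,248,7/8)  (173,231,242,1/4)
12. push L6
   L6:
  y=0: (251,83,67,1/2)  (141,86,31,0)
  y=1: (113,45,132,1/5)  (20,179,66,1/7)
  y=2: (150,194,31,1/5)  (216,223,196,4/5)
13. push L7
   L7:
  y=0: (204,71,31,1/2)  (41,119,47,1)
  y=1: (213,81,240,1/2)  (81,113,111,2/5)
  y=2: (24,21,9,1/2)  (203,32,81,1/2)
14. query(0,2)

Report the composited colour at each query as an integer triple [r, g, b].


(1,1) stack=L1,L2; from [0,0,0]:
after L1 α=1: [127, 233, 226]
after L2 α=1/2: [199/2, 481/2, 178]
= [100, 240, 178]

(0,2) stack=L3,L4; from [0,0,0]:
after L3 α=3/4: [87/2, 39, 138]
after L4 α=1/2: [279/4, 227/2, 175]
= [70, 114, 175]

at x=0,y=0 over L3,L4:
L3 α=1/3: [78, 196/3, 55]
L4 α=4/7: [726/7, 384/7, 801/7]
= [104, 55, 114]

query (0,2) [L3,L5,L6,L7] — begin 0,0,0
+L3 (α=3/4) → [87/2, 39, 138]
+L5 (α=7/8) → [2481/16, 765/4, 937/4]
+L6 (α=1/5) → [3081/20, 959/5, 968/5]
+L7 (α=1/2) → [3561/40, 532/5, 1013/10]
→ [89, 106, 101]


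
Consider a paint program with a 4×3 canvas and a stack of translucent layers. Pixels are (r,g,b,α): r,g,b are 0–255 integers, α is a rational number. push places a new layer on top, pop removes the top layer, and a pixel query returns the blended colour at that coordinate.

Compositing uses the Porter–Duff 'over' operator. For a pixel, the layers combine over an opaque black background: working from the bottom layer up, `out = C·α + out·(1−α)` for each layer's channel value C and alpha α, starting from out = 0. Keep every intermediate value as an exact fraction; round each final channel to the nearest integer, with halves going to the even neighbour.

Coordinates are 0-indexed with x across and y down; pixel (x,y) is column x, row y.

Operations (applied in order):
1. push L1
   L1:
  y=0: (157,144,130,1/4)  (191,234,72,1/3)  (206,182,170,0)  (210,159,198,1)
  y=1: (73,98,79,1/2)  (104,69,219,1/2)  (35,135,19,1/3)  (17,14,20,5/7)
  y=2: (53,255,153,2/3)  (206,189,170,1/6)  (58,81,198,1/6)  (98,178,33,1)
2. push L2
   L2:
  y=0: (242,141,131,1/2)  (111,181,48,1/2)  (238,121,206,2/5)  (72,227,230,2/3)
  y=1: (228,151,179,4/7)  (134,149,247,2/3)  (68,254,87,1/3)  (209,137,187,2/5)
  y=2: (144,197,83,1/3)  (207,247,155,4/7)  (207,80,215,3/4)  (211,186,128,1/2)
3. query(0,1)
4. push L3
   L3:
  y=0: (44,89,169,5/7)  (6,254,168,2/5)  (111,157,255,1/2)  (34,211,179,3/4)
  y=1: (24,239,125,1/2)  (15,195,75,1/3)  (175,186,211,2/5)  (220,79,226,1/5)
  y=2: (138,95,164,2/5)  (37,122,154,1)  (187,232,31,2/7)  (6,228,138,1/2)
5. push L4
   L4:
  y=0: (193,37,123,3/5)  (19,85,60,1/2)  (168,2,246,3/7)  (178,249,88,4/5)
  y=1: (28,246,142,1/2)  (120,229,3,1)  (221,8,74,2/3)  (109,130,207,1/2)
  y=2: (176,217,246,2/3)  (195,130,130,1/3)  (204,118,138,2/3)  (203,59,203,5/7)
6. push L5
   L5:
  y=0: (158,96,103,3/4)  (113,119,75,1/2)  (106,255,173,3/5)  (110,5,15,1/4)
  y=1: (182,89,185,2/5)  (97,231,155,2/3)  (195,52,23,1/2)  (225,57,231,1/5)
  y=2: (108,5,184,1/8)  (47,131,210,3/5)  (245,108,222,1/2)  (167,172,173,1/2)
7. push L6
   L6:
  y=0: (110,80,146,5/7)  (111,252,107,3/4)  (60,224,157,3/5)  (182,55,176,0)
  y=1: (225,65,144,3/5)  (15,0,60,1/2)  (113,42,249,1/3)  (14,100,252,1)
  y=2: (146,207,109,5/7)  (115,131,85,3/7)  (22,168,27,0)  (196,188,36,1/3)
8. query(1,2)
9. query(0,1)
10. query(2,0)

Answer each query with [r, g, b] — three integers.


at x=0,y=1 over L1,L2:
after L1 α=1/2: [73/2, 49, 79/2]
after L2 α=4/7: [2043/14, 751/7, 1669/14]
= [146, 107, 119]

(1,2) stack=L1,L2,L3,L4,L5,L6; from [0,0,0]:
+L1 (α=1/6) → [103/3, 63/2, 85/3]
+L2 (α=4/7) → [133, 2165/14, 705/7]
+L3 (α=1) → [37, 122, 154]
+L4 (α=1/3) → [269/3, 374/3, 146]
+L5 (α=3/5) → [961/15, 1927/15, 922/5]
+L6 (α=3/7) → [9019/105, 13603/105, 709/5]
rounded: [86, 130, 142]

at x=0,y=1 over L1,L2,L3,L4,L5,L6:
L1 α=1/2: [73/2, 49, 79/2]
L2 α=4/7: [2043/14, 751/7, 1669/14]
L3 α=1/2: [2379/28, 1212/7, 3419/28]
L4 α=1/2: [3163/56, 1467/7, 7395/56]
L5 α=2/5: [29873/280, 5647/35, 8581/56]
L6 α=3/5: [124373/700, 18119/175, 20677/140]
rounded: [178, 104, 148]

query (2,0) [L1,L2,L3,L4,L5,L6] — begin 0,0,0
+L1 (α=0) → [0, 0, 0]
+L2 (α=2/5) → [476/5, 242/5, 412/5]
+L3 (α=1/2) → [1031/10, 1027/10, 1687/10]
+L4 (α=3/7) → [4582/35, 2084/35, 7064/35]
+L5 (α=3/5) → [20294/175, 30943/175, 32293/175]
+L6 (α=3/5) → [72088/875, 179486/875, 147011/875]
= [82, 205, 168]
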